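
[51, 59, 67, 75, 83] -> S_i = 51 + 8*i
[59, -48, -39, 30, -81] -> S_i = Random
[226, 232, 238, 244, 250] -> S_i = 226 + 6*i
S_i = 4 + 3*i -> [4, 7, 10, 13, 16]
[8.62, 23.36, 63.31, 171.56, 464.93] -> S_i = 8.62*2.71^i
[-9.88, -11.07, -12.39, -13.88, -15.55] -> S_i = -9.88*1.12^i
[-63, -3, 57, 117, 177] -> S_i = -63 + 60*i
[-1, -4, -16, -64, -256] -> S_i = -1*4^i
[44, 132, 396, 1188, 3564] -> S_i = 44*3^i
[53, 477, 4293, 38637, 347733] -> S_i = 53*9^i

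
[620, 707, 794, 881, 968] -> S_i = 620 + 87*i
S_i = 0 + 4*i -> [0, 4, 8, 12, 16]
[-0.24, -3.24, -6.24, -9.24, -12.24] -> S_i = -0.24 + -3.00*i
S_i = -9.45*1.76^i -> [-9.45, -16.63, -29.27, -51.52, -90.67]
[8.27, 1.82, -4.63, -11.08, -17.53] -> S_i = 8.27 + -6.45*i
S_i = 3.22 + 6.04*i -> [3.22, 9.26, 15.3, 21.34, 27.38]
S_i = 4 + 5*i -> [4, 9, 14, 19, 24]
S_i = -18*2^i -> [-18, -36, -72, -144, -288]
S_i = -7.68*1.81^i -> [-7.68, -13.9, -25.16, -45.54, -82.43]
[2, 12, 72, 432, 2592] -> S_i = 2*6^i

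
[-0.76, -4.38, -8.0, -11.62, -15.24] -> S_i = -0.76 + -3.62*i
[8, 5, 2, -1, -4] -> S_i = 8 + -3*i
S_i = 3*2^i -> [3, 6, 12, 24, 48]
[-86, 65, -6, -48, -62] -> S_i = Random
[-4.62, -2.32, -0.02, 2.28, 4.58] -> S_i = -4.62 + 2.30*i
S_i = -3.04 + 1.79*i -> [-3.04, -1.25, 0.54, 2.33, 4.12]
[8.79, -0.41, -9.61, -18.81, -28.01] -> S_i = 8.79 + -9.20*i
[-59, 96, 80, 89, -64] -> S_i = Random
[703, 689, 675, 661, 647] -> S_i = 703 + -14*i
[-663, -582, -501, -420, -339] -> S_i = -663 + 81*i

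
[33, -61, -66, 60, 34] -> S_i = Random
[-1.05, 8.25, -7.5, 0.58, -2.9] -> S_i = Random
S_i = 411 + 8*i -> [411, 419, 427, 435, 443]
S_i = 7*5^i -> [7, 35, 175, 875, 4375]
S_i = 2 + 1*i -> [2, 3, 4, 5, 6]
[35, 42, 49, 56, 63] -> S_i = 35 + 7*i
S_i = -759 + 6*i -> [-759, -753, -747, -741, -735]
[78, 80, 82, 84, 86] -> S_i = 78 + 2*i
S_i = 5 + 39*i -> [5, 44, 83, 122, 161]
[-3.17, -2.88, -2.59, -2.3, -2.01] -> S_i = -3.17 + 0.29*i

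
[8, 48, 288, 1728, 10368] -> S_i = 8*6^i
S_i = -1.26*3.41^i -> [-1.26, -4.3, -14.65, -49.96, -170.37]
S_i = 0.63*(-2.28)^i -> [0.63, -1.44, 3.27, -7.47, 17.02]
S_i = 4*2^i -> [4, 8, 16, 32, 64]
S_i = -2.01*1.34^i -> [-2.01, -2.69, -3.61, -4.84, -6.48]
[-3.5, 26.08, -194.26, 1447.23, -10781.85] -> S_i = -3.50*(-7.45)^i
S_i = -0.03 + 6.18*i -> [-0.03, 6.15, 12.33, 18.51, 24.69]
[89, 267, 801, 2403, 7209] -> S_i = 89*3^i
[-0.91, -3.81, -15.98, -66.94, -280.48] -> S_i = -0.91*4.19^i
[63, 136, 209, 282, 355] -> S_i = 63 + 73*i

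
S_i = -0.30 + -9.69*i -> [-0.3, -9.99, -19.68, -29.37, -39.06]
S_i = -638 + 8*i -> [-638, -630, -622, -614, -606]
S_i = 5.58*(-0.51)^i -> [5.58, -2.85, 1.45, -0.74, 0.38]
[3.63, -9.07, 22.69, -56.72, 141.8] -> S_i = 3.63*(-2.50)^i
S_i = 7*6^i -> [7, 42, 252, 1512, 9072]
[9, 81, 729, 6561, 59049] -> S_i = 9*9^i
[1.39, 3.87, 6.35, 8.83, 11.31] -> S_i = 1.39 + 2.48*i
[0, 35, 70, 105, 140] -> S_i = 0 + 35*i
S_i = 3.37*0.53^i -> [3.37, 1.79, 0.95, 0.5, 0.27]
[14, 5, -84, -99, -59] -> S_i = Random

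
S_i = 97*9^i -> [97, 873, 7857, 70713, 636417]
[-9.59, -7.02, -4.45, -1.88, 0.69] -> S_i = -9.59 + 2.57*i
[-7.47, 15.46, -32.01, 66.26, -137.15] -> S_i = -7.47*(-2.07)^i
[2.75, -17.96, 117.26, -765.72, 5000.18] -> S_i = 2.75*(-6.53)^i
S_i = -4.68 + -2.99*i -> [-4.68, -7.67, -10.66, -13.65, -16.64]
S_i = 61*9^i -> [61, 549, 4941, 44469, 400221]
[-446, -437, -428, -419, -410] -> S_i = -446 + 9*i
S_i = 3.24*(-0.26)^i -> [3.24, -0.84, 0.22, -0.06, 0.01]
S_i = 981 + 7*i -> [981, 988, 995, 1002, 1009]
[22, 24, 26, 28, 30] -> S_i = 22 + 2*i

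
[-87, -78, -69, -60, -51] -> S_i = -87 + 9*i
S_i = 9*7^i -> [9, 63, 441, 3087, 21609]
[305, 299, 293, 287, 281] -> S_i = 305 + -6*i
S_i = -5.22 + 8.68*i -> [-5.22, 3.46, 12.14, 20.82, 29.5]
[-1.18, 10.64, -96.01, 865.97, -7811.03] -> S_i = -1.18*(-9.02)^i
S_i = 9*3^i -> [9, 27, 81, 243, 729]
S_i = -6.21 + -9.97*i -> [-6.21, -16.18, -26.15, -36.12, -46.09]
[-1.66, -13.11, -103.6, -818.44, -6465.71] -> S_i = -1.66*7.90^i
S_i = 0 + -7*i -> [0, -7, -14, -21, -28]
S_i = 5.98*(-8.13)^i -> [5.98, -48.62, 395.26, -3213.46, 26125.43]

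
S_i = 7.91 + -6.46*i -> [7.91, 1.45, -5.01, -11.47, -17.93]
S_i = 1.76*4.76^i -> [1.76, 8.38, 39.88, 189.82, 903.53]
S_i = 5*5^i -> [5, 25, 125, 625, 3125]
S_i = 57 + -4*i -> [57, 53, 49, 45, 41]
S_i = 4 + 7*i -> [4, 11, 18, 25, 32]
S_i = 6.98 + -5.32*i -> [6.98, 1.66, -3.66, -8.98, -14.3]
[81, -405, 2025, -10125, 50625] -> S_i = 81*-5^i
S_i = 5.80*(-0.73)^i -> [5.8, -4.23, 3.09, -2.26, 1.65]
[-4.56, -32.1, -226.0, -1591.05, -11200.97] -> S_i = -4.56*7.04^i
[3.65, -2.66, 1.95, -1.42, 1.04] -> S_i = 3.65*(-0.73)^i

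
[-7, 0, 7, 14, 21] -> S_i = -7 + 7*i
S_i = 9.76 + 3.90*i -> [9.76, 13.66, 17.56, 21.46, 25.36]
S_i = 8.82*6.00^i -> [8.82, 52.92, 317.52, 1905.12, 11430.72]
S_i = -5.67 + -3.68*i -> [-5.67, -9.35, -13.03, -16.71, -20.39]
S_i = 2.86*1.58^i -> [2.86, 4.52, 7.14, 11.28, 17.82]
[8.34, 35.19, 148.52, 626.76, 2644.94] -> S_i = 8.34*4.22^i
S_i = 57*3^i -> [57, 171, 513, 1539, 4617]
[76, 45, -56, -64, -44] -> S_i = Random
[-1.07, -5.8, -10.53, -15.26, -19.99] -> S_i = -1.07 + -4.73*i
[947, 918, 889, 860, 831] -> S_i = 947 + -29*i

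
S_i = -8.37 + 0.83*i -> [-8.37, -7.54, -6.71, -5.88, -5.05]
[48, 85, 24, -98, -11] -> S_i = Random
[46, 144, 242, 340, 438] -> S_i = 46 + 98*i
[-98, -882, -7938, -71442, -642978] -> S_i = -98*9^i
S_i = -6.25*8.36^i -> [-6.25, -52.25, -436.81, -3651.73, -30528.48]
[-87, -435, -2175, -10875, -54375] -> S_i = -87*5^i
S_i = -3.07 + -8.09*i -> [-3.07, -11.16, -19.25, -27.34, -35.43]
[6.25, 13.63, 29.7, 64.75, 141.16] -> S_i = 6.25*2.18^i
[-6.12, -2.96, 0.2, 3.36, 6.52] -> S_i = -6.12 + 3.16*i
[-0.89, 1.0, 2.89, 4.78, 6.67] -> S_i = -0.89 + 1.89*i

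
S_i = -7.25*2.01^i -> [-7.25, -14.57, -29.29, -58.87, -118.34]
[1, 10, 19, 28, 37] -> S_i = 1 + 9*i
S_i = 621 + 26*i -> [621, 647, 673, 699, 725]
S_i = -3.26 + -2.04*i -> [-3.26, -5.3, -7.34, -9.38, -11.42]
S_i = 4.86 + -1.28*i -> [4.86, 3.58, 2.3, 1.02, -0.26]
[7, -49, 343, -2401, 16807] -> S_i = 7*-7^i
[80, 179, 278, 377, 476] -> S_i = 80 + 99*i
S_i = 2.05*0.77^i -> [2.05, 1.58, 1.22, 0.94, 0.72]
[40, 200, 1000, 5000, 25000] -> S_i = 40*5^i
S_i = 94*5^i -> [94, 470, 2350, 11750, 58750]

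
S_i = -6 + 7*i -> [-6, 1, 8, 15, 22]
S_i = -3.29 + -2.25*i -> [-3.29, -5.54, -7.79, -10.04, -12.29]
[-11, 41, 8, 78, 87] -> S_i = Random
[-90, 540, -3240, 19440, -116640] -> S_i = -90*-6^i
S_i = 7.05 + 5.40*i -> [7.05, 12.45, 17.85, 23.25, 28.65]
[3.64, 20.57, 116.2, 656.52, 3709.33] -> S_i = 3.64*5.65^i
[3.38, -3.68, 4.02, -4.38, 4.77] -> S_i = 3.38*(-1.09)^i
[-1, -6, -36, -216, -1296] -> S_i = -1*6^i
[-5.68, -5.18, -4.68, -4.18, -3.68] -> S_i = -5.68 + 0.50*i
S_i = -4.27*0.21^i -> [-4.27, -0.9, -0.19, -0.04, -0.01]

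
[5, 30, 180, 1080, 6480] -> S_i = 5*6^i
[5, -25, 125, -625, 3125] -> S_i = 5*-5^i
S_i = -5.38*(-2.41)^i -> [-5.38, 12.97, -31.25, 75.31, -181.49]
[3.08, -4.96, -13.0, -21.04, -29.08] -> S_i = 3.08 + -8.04*i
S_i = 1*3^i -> [1, 3, 9, 27, 81]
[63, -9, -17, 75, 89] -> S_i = Random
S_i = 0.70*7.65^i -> [0.7, 5.36, 40.97, 313.39, 2397.42]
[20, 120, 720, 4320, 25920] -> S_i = 20*6^i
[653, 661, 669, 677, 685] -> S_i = 653 + 8*i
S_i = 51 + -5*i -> [51, 46, 41, 36, 31]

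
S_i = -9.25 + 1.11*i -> [-9.25, -8.14, -7.03, -5.92, -4.81]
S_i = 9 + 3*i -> [9, 12, 15, 18, 21]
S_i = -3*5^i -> [-3, -15, -75, -375, -1875]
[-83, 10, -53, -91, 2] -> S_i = Random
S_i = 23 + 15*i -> [23, 38, 53, 68, 83]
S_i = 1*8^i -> [1, 8, 64, 512, 4096]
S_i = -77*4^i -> [-77, -308, -1232, -4928, -19712]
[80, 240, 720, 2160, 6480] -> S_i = 80*3^i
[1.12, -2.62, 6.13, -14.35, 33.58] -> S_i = 1.12*(-2.34)^i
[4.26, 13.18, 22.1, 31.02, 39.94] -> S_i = 4.26 + 8.92*i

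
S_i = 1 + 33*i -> [1, 34, 67, 100, 133]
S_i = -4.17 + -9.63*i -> [-4.17, -13.8, -23.43, -33.06, -42.69]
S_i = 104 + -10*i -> [104, 94, 84, 74, 64]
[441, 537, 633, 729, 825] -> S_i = 441 + 96*i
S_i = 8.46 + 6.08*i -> [8.46, 14.54, 20.62, 26.7, 32.78]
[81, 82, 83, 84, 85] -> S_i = 81 + 1*i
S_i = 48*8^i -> [48, 384, 3072, 24576, 196608]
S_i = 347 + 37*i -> [347, 384, 421, 458, 495]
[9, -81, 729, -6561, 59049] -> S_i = 9*-9^i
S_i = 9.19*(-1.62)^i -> [9.19, -14.89, 24.12, -39.07, 63.3]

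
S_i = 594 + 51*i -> [594, 645, 696, 747, 798]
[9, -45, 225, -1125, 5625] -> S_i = 9*-5^i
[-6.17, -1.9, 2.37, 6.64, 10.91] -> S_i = -6.17 + 4.27*i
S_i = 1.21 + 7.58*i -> [1.21, 8.79, 16.37, 23.95, 31.53]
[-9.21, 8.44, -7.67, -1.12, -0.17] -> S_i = Random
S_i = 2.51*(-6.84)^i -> [2.51, -17.17, 117.43, -803.23, 5494.12]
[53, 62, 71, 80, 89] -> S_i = 53 + 9*i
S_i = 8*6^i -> [8, 48, 288, 1728, 10368]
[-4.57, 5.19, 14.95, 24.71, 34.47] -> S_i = -4.57 + 9.76*i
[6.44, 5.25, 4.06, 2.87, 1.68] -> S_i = 6.44 + -1.19*i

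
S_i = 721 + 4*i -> [721, 725, 729, 733, 737]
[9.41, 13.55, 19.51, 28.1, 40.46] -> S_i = 9.41*1.44^i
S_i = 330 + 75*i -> [330, 405, 480, 555, 630]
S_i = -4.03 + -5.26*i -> [-4.03, -9.29, -14.55, -19.81, -25.07]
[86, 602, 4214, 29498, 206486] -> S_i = 86*7^i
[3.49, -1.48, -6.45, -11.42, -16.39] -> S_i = 3.49 + -4.97*i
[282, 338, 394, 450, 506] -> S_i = 282 + 56*i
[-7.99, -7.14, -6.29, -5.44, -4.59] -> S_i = -7.99 + 0.85*i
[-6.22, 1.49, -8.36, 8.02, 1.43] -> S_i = Random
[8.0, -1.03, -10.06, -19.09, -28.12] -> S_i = 8.00 + -9.03*i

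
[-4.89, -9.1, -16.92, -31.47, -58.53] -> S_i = -4.89*1.86^i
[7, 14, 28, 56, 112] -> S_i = 7*2^i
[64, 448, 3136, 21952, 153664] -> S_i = 64*7^i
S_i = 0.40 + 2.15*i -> [0.4, 2.55, 4.7, 6.85, 9.0]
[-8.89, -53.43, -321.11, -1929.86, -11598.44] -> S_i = -8.89*6.01^i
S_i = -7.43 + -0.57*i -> [-7.43, -8.0, -8.57, -9.14, -9.71]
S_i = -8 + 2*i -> [-8, -6, -4, -2, 0]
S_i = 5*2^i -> [5, 10, 20, 40, 80]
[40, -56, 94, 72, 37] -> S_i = Random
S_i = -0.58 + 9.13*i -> [-0.58, 8.55, 17.68, 26.81, 35.94]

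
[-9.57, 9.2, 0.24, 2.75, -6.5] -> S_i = Random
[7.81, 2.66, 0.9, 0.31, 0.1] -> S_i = 7.81*0.34^i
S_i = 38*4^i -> [38, 152, 608, 2432, 9728]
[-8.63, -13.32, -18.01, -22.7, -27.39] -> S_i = -8.63 + -4.69*i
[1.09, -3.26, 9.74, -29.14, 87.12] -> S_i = 1.09*(-2.99)^i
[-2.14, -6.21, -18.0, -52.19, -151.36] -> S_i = -2.14*2.90^i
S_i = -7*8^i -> [-7, -56, -448, -3584, -28672]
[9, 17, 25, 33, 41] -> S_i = 9 + 8*i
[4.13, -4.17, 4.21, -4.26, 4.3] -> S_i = 4.13*(-1.01)^i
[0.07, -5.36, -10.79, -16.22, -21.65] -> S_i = 0.07 + -5.43*i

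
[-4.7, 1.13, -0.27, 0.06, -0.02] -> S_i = -4.70*(-0.24)^i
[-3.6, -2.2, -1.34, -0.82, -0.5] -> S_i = -3.60*0.61^i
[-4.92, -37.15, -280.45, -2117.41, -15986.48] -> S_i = -4.92*7.55^i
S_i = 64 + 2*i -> [64, 66, 68, 70, 72]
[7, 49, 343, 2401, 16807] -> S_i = 7*7^i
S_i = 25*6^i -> [25, 150, 900, 5400, 32400]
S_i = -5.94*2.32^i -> [-5.94, -13.78, -31.97, -74.17, -172.08]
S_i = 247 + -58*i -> [247, 189, 131, 73, 15]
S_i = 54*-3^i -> [54, -162, 486, -1458, 4374]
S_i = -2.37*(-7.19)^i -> [-2.37, 17.04, -122.52, 880.92, -6333.79]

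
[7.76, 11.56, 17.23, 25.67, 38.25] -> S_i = 7.76*1.49^i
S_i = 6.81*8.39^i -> [6.81, 57.14, 479.37, 4021.92, 33743.88]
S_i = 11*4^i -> [11, 44, 176, 704, 2816]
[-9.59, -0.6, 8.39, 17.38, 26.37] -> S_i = -9.59 + 8.99*i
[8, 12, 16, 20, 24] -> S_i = 8 + 4*i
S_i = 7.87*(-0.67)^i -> [7.87, -5.27, 3.53, -2.37, 1.59]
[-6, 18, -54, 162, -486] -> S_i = -6*-3^i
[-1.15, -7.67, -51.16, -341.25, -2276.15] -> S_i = -1.15*6.67^i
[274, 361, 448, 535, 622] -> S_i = 274 + 87*i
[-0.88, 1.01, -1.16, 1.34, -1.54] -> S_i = -0.88*(-1.15)^i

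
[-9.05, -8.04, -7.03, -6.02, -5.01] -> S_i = -9.05 + 1.01*i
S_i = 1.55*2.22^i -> [1.55, 3.44, 7.64, 16.96, 37.65]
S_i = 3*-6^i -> [3, -18, 108, -648, 3888]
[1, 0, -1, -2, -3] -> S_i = 1 + -1*i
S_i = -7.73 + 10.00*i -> [-7.73, 2.27, 12.27, 22.27, 32.27]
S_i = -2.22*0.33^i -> [-2.22, -0.73, -0.24, -0.08, -0.03]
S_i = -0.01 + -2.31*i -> [-0.01, -2.32, -4.63, -6.94, -9.25]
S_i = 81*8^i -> [81, 648, 5184, 41472, 331776]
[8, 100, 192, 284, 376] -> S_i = 8 + 92*i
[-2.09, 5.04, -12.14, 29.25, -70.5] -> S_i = -2.09*(-2.41)^i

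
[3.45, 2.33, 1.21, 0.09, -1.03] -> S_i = 3.45 + -1.12*i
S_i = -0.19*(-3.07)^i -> [-0.19, 0.58, -1.79, 5.5, -16.88]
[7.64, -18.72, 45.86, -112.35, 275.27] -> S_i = 7.64*(-2.45)^i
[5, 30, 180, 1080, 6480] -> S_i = 5*6^i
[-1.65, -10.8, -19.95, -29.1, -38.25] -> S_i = -1.65 + -9.15*i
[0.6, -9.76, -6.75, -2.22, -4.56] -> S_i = Random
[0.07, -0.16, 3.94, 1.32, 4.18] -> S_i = Random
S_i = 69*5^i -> [69, 345, 1725, 8625, 43125]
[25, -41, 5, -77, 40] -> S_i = Random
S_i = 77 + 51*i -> [77, 128, 179, 230, 281]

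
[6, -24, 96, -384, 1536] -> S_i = 6*-4^i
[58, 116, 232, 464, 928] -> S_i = 58*2^i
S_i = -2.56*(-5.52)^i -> [-2.56, 14.13, -78.0, 430.58, -2376.82]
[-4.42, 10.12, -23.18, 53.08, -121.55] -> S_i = -4.42*(-2.29)^i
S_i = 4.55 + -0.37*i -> [4.55, 4.18, 3.81, 3.44, 3.07]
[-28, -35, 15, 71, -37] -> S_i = Random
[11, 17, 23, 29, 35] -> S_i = 11 + 6*i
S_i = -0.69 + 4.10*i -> [-0.69, 3.41, 7.51, 11.61, 15.71]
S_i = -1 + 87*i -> [-1, 86, 173, 260, 347]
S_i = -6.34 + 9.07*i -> [-6.34, 2.73, 11.8, 20.87, 29.94]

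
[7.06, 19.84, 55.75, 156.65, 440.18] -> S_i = 7.06*2.81^i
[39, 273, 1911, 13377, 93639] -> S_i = 39*7^i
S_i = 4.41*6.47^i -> [4.41, 28.53, 184.61, 1194.4, 7727.8]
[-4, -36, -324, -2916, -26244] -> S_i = -4*9^i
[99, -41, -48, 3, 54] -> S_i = Random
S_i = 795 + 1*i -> [795, 796, 797, 798, 799]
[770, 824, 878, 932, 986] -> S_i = 770 + 54*i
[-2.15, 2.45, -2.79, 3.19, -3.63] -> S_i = -2.15*(-1.14)^i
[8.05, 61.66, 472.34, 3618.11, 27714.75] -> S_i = 8.05*7.66^i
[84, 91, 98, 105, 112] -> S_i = 84 + 7*i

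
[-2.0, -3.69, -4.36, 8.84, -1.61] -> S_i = Random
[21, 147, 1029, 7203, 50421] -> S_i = 21*7^i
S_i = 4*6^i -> [4, 24, 144, 864, 5184]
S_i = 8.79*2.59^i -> [8.79, 22.77, 58.96, 152.72, 395.54]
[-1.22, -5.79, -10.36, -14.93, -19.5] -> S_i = -1.22 + -4.57*i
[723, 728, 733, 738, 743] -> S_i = 723 + 5*i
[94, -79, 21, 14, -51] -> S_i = Random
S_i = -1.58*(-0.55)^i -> [-1.58, 0.87, -0.48, 0.26, -0.14]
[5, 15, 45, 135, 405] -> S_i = 5*3^i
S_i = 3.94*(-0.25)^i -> [3.94, -0.98, 0.25, -0.06, 0.02]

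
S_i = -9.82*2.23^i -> [-9.82, -21.9, -48.83, -108.9, -242.85]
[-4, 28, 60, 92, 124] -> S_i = -4 + 32*i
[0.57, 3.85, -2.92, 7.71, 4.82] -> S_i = Random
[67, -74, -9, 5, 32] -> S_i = Random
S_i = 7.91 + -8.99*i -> [7.91, -1.08, -10.07, -19.06, -28.05]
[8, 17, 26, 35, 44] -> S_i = 8 + 9*i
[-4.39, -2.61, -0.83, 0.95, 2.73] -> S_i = -4.39 + 1.78*i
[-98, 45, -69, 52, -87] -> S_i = Random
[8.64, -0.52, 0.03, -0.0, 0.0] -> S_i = 8.64*(-0.06)^i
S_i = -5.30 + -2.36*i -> [-5.3, -7.66, -10.02, -12.38, -14.74]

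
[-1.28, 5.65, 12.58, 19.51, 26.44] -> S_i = -1.28 + 6.93*i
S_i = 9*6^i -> [9, 54, 324, 1944, 11664]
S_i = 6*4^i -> [6, 24, 96, 384, 1536]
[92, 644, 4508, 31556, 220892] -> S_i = 92*7^i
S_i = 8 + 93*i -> [8, 101, 194, 287, 380]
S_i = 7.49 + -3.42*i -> [7.49, 4.07, 0.65, -2.77, -6.19]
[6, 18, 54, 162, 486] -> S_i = 6*3^i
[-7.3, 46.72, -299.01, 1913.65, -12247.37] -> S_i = -7.30*(-6.40)^i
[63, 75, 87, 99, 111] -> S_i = 63 + 12*i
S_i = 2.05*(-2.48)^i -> [2.05, -5.08, 12.61, -31.27, 77.55]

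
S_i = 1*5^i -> [1, 5, 25, 125, 625]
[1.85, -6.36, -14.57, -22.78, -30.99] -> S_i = 1.85 + -8.21*i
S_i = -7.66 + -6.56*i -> [-7.66, -14.22, -20.78, -27.34, -33.9]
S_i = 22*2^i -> [22, 44, 88, 176, 352]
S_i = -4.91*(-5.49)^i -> [-4.91, 26.96, -147.99, 812.45, -4460.37]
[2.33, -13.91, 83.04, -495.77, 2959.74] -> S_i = 2.33*(-5.97)^i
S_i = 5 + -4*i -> [5, 1, -3, -7, -11]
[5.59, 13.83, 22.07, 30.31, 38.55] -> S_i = 5.59 + 8.24*i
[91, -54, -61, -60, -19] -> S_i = Random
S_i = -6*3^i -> [-6, -18, -54, -162, -486]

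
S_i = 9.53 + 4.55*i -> [9.53, 14.08, 18.63, 23.18, 27.73]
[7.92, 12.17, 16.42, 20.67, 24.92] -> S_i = 7.92 + 4.25*i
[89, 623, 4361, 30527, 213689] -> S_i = 89*7^i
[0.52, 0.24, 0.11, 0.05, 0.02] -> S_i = 0.52*0.46^i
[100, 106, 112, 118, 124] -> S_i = 100 + 6*i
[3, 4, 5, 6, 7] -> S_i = 3 + 1*i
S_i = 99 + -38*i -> [99, 61, 23, -15, -53]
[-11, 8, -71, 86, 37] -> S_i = Random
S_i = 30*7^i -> [30, 210, 1470, 10290, 72030]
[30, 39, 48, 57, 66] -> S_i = 30 + 9*i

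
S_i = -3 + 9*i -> [-3, 6, 15, 24, 33]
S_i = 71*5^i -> [71, 355, 1775, 8875, 44375]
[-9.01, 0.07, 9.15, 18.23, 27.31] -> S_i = -9.01 + 9.08*i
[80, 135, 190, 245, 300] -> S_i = 80 + 55*i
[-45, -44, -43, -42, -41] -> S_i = -45 + 1*i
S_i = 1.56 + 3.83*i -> [1.56, 5.39, 9.22, 13.05, 16.88]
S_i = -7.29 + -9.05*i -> [-7.29, -16.34, -25.39, -34.44, -43.49]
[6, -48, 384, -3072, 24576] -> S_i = 6*-8^i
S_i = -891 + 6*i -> [-891, -885, -879, -873, -867]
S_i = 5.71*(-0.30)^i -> [5.71, -1.71, 0.51, -0.15, 0.05]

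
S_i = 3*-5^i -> [3, -15, 75, -375, 1875]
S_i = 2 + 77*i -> [2, 79, 156, 233, 310]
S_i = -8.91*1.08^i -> [-8.91, -9.62, -10.39, -11.22, -12.12]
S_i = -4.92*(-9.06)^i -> [-4.92, 44.58, -403.85, 3658.89, -33149.57]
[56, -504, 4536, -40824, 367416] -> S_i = 56*-9^i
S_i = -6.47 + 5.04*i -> [-6.47, -1.43, 3.61, 8.65, 13.69]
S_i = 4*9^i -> [4, 36, 324, 2916, 26244]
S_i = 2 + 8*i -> [2, 10, 18, 26, 34]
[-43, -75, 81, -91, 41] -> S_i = Random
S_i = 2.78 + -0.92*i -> [2.78, 1.86, 0.94, 0.02, -0.9]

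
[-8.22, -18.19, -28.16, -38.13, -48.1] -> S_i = -8.22 + -9.97*i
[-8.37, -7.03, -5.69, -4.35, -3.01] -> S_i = -8.37 + 1.34*i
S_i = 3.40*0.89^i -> [3.4, 3.03, 2.69, 2.4, 2.13]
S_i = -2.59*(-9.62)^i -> [-2.59, 24.92, -239.69, 2305.82, -22181.97]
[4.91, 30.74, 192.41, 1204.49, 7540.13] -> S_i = 4.91*6.26^i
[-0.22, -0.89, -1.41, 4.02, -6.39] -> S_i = Random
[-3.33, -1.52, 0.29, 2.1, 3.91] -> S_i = -3.33 + 1.81*i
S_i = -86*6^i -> [-86, -516, -3096, -18576, -111456]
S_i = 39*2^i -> [39, 78, 156, 312, 624]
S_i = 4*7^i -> [4, 28, 196, 1372, 9604]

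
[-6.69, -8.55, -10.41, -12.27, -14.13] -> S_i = -6.69 + -1.86*i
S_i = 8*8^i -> [8, 64, 512, 4096, 32768]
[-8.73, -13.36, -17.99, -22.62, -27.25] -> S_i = -8.73 + -4.63*i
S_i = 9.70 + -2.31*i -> [9.7, 7.39, 5.08, 2.77, 0.46]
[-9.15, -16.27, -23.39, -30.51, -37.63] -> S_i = -9.15 + -7.12*i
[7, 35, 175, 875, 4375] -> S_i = 7*5^i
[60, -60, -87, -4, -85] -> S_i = Random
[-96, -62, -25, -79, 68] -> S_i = Random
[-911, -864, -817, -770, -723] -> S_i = -911 + 47*i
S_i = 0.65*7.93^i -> [0.65, 5.15, 40.88, 324.14, 2570.43]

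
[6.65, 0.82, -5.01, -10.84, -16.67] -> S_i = 6.65 + -5.83*i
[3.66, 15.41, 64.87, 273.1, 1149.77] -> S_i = 3.66*4.21^i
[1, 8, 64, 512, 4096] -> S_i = 1*8^i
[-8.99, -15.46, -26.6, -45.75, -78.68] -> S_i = -8.99*1.72^i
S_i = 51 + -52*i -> [51, -1, -53, -105, -157]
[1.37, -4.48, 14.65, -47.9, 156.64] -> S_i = 1.37*(-3.27)^i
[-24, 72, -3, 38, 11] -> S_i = Random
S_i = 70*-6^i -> [70, -420, 2520, -15120, 90720]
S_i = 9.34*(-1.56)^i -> [9.34, -14.57, 22.73, -35.46, 55.32]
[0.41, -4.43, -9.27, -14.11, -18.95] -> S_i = 0.41 + -4.84*i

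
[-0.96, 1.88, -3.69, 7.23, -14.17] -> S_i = -0.96*(-1.96)^i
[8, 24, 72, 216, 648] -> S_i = 8*3^i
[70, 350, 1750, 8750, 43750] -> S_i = 70*5^i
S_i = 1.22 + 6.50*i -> [1.22, 7.72, 14.22, 20.72, 27.22]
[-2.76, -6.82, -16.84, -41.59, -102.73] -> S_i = -2.76*2.47^i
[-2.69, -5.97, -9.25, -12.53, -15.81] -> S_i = -2.69 + -3.28*i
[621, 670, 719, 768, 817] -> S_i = 621 + 49*i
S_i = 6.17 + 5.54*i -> [6.17, 11.71, 17.25, 22.79, 28.33]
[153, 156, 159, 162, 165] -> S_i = 153 + 3*i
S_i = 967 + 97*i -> [967, 1064, 1161, 1258, 1355]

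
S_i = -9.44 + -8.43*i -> [-9.44, -17.87, -26.3, -34.73, -43.16]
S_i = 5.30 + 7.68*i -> [5.3, 12.98, 20.66, 28.34, 36.02]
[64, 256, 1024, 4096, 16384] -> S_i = 64*4^i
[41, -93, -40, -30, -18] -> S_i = Random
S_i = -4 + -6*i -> [-4, -10, -16, -22, -28]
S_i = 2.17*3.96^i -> [2.17, 8.59, 34.03, 134.76, 533.63]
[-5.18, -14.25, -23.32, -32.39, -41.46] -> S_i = -5.18 + -9.07*i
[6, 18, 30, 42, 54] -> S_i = 6 + 12*i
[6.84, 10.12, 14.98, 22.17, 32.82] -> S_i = 6.84*1.48^i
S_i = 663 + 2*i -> [663, 665, 667, 669, 671]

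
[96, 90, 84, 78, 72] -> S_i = 96 + -6*i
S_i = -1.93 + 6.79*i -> [-1.93, 4.86, 11.65, 18.44, 25.23]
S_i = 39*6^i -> [39, 234, 1404, 8424, 50544]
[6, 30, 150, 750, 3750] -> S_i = 6*5^i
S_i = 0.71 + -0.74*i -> [0.71, -0.03, -0.77, -1.51, -2.25]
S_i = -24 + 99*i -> [-24, 75, 174, 273, 372]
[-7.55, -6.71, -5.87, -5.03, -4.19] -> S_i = -7.55 + 0.84*i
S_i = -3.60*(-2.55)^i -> [-3.6, 9.18, -23.41, 59.69, -152.22]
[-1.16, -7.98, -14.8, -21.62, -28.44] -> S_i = -1.16 + -6.82*i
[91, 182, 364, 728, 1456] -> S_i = 91*2^i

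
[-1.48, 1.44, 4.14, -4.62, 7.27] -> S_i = Random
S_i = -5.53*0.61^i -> [-5.53, -3.37, -2.06, -1.26, -0.77]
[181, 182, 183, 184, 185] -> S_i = 181 + 1*i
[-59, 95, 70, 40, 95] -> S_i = Random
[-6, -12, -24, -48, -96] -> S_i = -6*2^i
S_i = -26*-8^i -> [-26, 208, -1664, 13312, -106496]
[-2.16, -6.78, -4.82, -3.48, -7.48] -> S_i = Random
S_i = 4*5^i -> [4, 20, 100, 500, 2500]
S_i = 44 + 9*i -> [44, 53, 62, 71, 80]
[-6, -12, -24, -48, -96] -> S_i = -6*2^i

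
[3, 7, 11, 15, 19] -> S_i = 3 + 4*i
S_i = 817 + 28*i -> [817, 845, 873, 901, 929]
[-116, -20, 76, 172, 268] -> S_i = -116 + 96*i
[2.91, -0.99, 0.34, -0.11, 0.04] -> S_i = 2.91*(-0.34)^i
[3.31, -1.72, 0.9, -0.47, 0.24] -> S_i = 3.31*(-0.52)^i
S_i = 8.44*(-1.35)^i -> [8.44, -11.39, 15.38, -20.77, 28.03]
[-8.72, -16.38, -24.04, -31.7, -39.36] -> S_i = -8.72 + -7.66*i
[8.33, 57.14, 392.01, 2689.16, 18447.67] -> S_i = 8.33*6.86^i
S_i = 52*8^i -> [52, 416, 3328, 26624, 212992]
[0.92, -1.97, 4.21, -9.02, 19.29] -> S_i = 0.92*(-2.14)^i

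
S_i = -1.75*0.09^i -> [-1.75, -0.16, -0.01, -0.0, -0.0]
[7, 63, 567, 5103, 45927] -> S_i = 7*9^i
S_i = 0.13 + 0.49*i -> [0.13, 0.62, 1.11, 1.6, 2.09]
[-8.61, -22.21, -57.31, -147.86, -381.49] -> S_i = -8.61*2.58^i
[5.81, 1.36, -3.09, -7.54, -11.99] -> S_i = 5.81 + -4.45*i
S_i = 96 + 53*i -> [96, 149, 202, 255, 308]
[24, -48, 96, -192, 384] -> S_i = 24*-2^i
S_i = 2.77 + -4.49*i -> [2.77, -1.72, -6.21, -10.7, -15.19]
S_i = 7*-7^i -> [7, -49, 343, -2401, 16807]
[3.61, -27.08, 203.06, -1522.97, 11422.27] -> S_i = 3.61*(-7.50)^i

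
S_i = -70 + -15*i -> [-70, -85, -100, -115, -130]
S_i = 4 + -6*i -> [4, -2, -8, -14, -20]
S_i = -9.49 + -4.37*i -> [-9.49, -13.86, -18.23, -22.6, -26.97]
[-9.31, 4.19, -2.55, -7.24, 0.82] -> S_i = Random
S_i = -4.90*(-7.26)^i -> [-4.9, 35.57, -258.27, 1875.02, -13612.65]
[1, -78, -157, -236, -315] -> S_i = 1 + -79*i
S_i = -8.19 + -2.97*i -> [-8.19, -11.16, -14.13, -17.1, -20.07]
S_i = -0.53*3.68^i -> [-0.53, -1.95, -7.18, -26.41, -97.2]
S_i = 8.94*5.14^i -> [8.94, 45.95, 236.19, 1214.02, 6240.08]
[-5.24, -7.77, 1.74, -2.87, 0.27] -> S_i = Random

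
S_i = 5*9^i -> [5, 45, 405, 3645, 32805]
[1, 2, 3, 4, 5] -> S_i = 1 + 1*i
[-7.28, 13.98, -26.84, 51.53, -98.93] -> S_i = -7.28*(-1.92)^i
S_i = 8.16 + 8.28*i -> [8.16, 16.44, 24.72, 33.0, 41.28]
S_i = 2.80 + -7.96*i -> [2.8, -5.16, -13.12, -21.08, -29.04]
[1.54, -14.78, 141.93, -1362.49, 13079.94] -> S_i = 1.54*(-9.60)^i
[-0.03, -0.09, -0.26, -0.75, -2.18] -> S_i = -0.03*2.92^i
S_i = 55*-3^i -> [55, -165, 495, -1485, 4455]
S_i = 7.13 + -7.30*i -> [7.13, -0.17, -7.47, -14.77, -22.07]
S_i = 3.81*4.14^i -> [3.81, 15.77, 65.3, 270.35, 1119.25]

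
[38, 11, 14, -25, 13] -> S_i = Random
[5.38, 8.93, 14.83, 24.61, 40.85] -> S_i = 5.38*1.66^i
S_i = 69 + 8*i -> [69, 77, 85, 93, 101]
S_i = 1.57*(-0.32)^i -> [1.57, -0.5, 0.16, -0.05, 0.02]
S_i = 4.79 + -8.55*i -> [4.79, -3.76, -12.31, -20.86, -29.41]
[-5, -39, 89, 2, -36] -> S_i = Random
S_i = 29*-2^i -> [29, -58, 116, -232, 464]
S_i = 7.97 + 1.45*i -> [7.97, 9.42, 10.87, 12.32, 13.77]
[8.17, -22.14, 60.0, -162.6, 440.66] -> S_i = 8.17*(-2.71)^i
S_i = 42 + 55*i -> [42, 97, 152, 207, 262]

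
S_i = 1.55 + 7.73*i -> [1.55, 9.28, 17.01, 24.74, 32.47]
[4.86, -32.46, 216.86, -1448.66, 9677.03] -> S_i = 4.86*(-6.68)^i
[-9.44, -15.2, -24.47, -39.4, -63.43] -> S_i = -9.44*1.61^i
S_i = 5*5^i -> [5, 25, 125, 625, 3125]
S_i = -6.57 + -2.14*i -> [-6.57, -8.71, -10.85, -12.99, -15.13]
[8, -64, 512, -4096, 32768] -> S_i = 8*-8^i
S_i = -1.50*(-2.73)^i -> [-1.5, 4.1, -11.18, 30.52, -83.32]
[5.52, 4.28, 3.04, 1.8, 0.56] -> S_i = 5.52 + -1.24*i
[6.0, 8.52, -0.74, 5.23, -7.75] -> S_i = Random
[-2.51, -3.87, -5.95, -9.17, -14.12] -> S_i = -2.51*1.54^i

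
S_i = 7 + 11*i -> [7, 18, 29, 40, 51]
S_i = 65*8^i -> [65, 520, 4160, 33280, 266240]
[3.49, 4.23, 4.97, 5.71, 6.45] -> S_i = 3.49 + 0.74*i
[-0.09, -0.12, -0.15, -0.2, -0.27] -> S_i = -0.09*1.31^i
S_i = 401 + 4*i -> [401, 405, 409, 413, 417]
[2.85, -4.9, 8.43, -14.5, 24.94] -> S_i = 2.85*(-1.72)^i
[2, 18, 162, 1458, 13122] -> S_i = 2*9^i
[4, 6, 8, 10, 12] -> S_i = 4 + 2*i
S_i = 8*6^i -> [8, 48, 288, 1728, 10368]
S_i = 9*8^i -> [9, 72, 576, 4608, 36864]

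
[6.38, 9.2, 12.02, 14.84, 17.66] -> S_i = 6.38 + 2.82*i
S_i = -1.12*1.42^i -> [-1.12, -1.59, -2.26, -3.21, -4.55]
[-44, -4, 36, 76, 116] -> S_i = -44 + 40*i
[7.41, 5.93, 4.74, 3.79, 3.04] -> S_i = 7.41*0.80^i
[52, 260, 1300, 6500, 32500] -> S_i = 52*5^i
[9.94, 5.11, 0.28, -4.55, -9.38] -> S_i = 9.94 + -4.83*i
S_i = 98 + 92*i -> [98, 190, 282, 374, 466]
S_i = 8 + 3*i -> [8, 11, 14, 17, 20]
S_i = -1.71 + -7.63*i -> [-1.71, -9.34, -16.97, -24.6, -32.23]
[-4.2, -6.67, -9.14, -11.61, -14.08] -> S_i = -4.20 + -2.47*i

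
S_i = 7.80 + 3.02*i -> [7.8, 10.82, 13.84, 16.86, 19.88]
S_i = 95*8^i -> [95, 760, 6080, 48640, 389120]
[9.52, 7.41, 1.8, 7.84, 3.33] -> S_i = Random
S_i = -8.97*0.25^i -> [-8.97, -2.24, -0.56, -0.14, -0.04]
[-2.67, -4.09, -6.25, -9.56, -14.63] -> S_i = -2.67*1.53^i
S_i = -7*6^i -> [-7, -42, -252, -1512, -9072]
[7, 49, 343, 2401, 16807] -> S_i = 7*7^i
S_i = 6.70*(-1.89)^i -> [6.7, -12.66, 23.93, -45.23, 85.49]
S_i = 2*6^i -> [2, 12, 72, 432, 2592]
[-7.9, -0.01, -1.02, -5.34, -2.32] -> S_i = Random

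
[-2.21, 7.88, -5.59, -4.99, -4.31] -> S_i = Random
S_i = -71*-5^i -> [-71, 355, -1775, 8875, -44375]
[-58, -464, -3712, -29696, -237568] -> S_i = -58*8^i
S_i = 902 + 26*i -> [902, 928, 954, 980, 1006]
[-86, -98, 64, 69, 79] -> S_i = Random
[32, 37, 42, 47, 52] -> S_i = 32 + 5*i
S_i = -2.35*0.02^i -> [-2.35, -0.05, -0.0, -0.0, -0.0]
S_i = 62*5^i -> [62, 310, 1550, 7750, 38750]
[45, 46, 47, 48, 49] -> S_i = 45 + 1*i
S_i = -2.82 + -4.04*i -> [-2.82, -6.86, -10.9, -14.94, -18.98]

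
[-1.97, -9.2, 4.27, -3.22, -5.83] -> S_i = Random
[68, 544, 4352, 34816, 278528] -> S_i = 68*8^i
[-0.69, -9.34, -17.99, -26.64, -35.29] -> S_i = -0.69 + -8.65*i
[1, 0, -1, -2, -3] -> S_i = 1 + -1*i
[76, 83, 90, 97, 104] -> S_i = 76 + 7*i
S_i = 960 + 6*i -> [960, 966, 972, 978, 984]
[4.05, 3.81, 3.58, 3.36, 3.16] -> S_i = 4.05*0.94^i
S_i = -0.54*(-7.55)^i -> [-0.54, 4.08, -30.78, 232.4, -1754.61]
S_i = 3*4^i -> [3, 12, 48, 192, 768]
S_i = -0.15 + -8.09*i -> [-0.15, -8.24, -16.33, -24.42, -32.51]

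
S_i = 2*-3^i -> [2, -6, 18, -54, 162]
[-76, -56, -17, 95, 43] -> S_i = Random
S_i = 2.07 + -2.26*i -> [2.07, -0.19, -2.45, -4.71, -6.97]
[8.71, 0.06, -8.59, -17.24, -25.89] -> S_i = 8.71 + -8.65*i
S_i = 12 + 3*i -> [12, 15, 18, 21, 24]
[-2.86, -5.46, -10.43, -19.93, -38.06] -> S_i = -2.86*1.91^i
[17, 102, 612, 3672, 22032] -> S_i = 17*6^i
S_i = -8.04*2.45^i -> [-8.04, -19.7, -48.26, -118.24, -289.68]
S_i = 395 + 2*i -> [395, 397, 399, 401, 403]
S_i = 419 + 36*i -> [419, 455, 491, 527, 563]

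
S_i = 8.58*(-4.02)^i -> [8.58, -34.49, 138.66, -557.4, 2240.74]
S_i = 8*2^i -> [8, 16, 32, 64, 128]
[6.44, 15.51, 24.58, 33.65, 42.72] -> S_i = 6.44 + 9.07*i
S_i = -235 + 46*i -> [-235, -189, -143, -97, -51]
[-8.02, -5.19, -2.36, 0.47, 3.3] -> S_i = -8.02 + 2.83*i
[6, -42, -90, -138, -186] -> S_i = 6 + -48*i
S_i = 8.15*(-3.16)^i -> [8.15, -25.75, 81.38, -257.17, 812.65]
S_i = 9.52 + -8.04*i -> [9.52, 1.48, -6.56, -14.6, -22.64]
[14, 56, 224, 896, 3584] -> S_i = 14*4^i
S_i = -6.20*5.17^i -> [-6.2, -32.05, -165.72, -856.77, -4429.49]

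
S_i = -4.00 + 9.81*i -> [-4.0, 5.81, 15.62, 25.43, 35.24]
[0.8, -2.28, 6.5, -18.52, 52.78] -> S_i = 0.80*(-2.85)^i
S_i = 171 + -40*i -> [171, 131, 91, 51, 11]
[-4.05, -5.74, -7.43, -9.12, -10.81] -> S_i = -4.05 + -1.69*i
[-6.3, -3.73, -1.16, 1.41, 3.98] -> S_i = -6.30 + 2.57*i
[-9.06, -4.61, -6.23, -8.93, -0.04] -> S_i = Random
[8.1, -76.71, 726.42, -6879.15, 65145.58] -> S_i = 8.10*(-9.47)^i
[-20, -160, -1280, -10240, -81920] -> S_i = -20*8^i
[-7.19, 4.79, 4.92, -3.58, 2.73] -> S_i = Random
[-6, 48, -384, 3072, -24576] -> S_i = -6*-8^i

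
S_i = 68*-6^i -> [68, -408, 2448, -14688, 88128]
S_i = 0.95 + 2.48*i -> [0.95, 3.43, 5.91, 8.39, 10.87]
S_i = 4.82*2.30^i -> [4.82, 11.09, 25.5, 58.64, 134.88]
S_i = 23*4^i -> [23, 92, 368, 1472, 5888]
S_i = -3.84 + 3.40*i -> [-3.84, -0.44, 2.96, 6.36, 9.76]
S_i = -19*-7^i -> [-19, 133, -931, 6517, -45619]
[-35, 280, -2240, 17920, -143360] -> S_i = -35*-8^i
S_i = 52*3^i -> [52, 156, 468, 1404, 4212]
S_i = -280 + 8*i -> [-280, -272, -264, -256, -248]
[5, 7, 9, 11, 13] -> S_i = 5 + 2*i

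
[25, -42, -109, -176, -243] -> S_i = 25 + -67*i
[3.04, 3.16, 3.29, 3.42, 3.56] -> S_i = 3.04*1.04^i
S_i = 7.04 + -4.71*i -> [7.04, 2.33, -2.38, -7.09, -11.8]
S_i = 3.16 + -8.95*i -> [3.16, -5.79, -14.74, -23.69, -32.64]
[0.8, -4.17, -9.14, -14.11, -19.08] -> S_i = 0.80 + -4.97*i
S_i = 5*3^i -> [5, 15, 45, 135, 405]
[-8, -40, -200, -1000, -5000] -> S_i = -8*5^i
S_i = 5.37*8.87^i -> [5.37, 47.63, 422.49, 3747.53, 33240.59]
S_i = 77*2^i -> [77, 154, 308, 616, 1232]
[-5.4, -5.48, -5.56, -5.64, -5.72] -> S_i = -5.40 + -0.08*i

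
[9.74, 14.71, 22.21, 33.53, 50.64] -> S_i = 9.74*1.51^i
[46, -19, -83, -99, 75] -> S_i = Random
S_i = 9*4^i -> [9, 36, 144, 576, 2304]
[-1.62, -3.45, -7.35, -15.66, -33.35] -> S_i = -1.62*2.13^i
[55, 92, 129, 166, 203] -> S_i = 55 + 37*i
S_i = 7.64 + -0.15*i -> [7.64, 7.49, 7.34, 7.19, 7.04]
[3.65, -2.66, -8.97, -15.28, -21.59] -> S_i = 3.65 + -6.31*i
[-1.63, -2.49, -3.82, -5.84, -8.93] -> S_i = -1.63*1.53^i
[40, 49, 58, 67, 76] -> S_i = 40 + 9*i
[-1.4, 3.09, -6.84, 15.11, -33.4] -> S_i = -1.40*(-2.21)^i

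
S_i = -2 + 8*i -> [-2, 6, 14, 22, 30]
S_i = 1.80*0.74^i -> [1.8, 1.33, 0.99, 0.73, 0.54]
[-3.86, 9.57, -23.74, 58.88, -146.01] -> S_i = -3.86*(-2.48)^i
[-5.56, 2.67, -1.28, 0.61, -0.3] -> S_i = -5.56*(-0.48)^i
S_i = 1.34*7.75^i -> [1.34, 10.38, 80.48, 623.75, 4834.06]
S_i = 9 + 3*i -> [9, 12, 15, 18, 21]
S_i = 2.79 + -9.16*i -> [2.79, -6.37, -15.53, -24.69, -33.85]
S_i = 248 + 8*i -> [248, 256, 264, 272, 280]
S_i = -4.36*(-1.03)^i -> [-4.36, 4.49, -4.63, 4.76, -4.91]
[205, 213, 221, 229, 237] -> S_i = 205 + 8*i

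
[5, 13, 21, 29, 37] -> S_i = 5 + 8*i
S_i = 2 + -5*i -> [2, -3, -8, -13, -18]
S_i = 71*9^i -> [71, 639, 5751, 51759, 465831]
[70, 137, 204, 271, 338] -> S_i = 70 + 67*i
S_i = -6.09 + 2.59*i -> [-6.09, -3.5, -0.91, 1.68, 4.27]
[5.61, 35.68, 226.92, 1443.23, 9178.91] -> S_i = 5.61*6.36^i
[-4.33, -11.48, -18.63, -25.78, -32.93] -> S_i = -4.33 + -7.15*i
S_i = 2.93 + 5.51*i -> [2.93, 8.44, 13.95, 19.46, 24.97]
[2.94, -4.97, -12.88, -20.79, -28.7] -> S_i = 2.94 + -7.91*i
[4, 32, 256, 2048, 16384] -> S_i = 4*8^i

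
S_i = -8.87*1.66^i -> [-8.87, -14.72, -24.44, -40.57, -67.35]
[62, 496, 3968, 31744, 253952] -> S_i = 62*8^i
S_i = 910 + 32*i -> [910, 942, 974, 1006, 1038]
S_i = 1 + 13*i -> [1, 14, 27, 40, 53]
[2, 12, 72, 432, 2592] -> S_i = 2*6^i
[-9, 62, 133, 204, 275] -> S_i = -9 + 71*i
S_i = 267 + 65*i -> [267, 332, 397, 462, 527]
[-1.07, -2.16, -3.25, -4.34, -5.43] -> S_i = -1.07 + -1.09*i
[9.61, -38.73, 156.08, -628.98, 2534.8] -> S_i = 9.61*(-4.03)^i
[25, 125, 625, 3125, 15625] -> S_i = 25*5^i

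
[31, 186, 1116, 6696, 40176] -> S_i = 31*6^i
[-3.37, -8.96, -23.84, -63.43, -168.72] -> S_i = -3.37*2.66^i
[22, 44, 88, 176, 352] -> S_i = 22*2^i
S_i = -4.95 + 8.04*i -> [-4.95, 3.09, 11.13, 19.17, 27.21]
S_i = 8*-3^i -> [8, -24, 72, -216, 648]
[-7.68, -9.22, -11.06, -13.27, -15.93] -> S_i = -7.68*1.20^i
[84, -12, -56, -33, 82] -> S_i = Random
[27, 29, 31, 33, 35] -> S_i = 27 + 2*i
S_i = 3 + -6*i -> [3, -3, -9, -15, -21]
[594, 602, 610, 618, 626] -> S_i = 594 + 8*i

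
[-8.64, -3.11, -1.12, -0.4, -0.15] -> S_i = -8.64*0.36^i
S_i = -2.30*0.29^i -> [-2.3, -0.67, -0.19, -0.06, -0.02]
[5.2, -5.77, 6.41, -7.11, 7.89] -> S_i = 5.20*(-1.11)^i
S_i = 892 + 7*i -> [892, 899, 906, 913, 920]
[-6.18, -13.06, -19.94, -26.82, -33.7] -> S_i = -6.18 + -6.88*i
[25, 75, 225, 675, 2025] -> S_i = 25*3^i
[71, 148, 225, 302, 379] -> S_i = 71 + 77*i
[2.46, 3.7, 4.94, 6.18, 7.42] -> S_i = 2.46 + 1.24*i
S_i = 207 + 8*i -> [207, 215, 223, 231, 239]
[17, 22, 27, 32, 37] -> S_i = 17 + 5*i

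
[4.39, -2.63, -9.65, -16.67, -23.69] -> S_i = 4.39 + -7.02*i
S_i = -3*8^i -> [-3, -24, -192, -1536, -12288]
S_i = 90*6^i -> [90, 540, 3240, 19440, 116640]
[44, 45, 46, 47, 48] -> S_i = 44 + 1*i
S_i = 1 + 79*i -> [1, 80, 159, 238, 317]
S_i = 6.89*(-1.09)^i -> [6.89, -7.51, 8.19, -8.92, 9.73]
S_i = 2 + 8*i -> [2, 10, 18, 26, 34]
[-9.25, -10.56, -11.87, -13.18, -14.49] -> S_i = -9.25 + -1.31*i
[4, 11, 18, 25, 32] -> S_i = 4 + 7*i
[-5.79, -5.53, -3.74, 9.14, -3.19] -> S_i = Random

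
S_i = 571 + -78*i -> [571, 493, 415, 337, 259]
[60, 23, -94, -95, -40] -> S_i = Random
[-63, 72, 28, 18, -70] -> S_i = Random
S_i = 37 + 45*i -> [37, 82, 127, 172, 217]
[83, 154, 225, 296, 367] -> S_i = 83 + 71*i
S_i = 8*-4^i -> [8, -32, 128, -512, 2048]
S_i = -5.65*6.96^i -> [-5.65, -39.32, -273.7, -1904.92, -13258.23]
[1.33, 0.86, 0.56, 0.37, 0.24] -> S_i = 1.33*0.65^i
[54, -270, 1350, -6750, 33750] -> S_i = 54*-5^i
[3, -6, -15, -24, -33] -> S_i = 3 + -9*i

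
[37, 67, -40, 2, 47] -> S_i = Random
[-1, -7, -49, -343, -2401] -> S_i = -1*7^i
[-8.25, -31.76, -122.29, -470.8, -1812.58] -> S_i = -8.25*3.85^i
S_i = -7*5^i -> [-7, -35, -175, -875, -4375]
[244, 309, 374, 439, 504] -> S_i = 244 + 65*i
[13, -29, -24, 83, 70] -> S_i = Random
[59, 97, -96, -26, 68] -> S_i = Random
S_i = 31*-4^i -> [31, -124, 496, -1984, 7936]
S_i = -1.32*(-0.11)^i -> [-1.32, 0.15, -0.02, 0.0, -0.0]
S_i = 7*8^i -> [7, 56, 448, 3584, 28672]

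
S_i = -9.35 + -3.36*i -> [-9.35, -12.71, -16.07, -19.43, -22.79]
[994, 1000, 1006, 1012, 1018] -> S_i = 994 + 6*i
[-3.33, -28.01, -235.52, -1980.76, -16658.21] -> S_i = -3.33*8.41^i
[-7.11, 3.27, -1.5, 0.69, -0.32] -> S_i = -7.11*(-0.46)^i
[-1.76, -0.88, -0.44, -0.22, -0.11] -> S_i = -1.76*0.50^i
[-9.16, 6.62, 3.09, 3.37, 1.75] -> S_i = Random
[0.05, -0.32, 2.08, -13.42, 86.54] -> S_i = 0.05*(-6.45)^i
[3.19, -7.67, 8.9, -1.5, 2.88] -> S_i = Random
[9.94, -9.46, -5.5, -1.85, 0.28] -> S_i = Random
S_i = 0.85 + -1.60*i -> [0.85, -0.75, -2.35, -3.95, -5.55]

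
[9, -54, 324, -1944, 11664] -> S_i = 9*-6^i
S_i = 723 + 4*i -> [723, 727, 731, 735, 739]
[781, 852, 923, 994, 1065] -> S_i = 781 + 71*i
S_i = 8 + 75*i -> [8, 83, 158, 233, 308]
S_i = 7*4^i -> [7, 28, 112, 448, 1792]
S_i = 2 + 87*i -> [2, 89, 176, 263, 350]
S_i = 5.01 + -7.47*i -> [5.01, -2.46, -9.93, -17.4, -24.87]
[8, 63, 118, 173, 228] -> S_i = 8 + 55*i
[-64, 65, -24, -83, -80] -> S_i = Random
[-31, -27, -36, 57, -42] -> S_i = Random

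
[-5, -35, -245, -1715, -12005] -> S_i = -5*7^i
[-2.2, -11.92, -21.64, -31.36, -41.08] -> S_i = -2.20 + -9.72*i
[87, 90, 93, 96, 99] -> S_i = 87 + 3*i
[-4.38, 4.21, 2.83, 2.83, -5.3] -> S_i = Random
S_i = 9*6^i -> [9, 54, 324, 1944, 11664]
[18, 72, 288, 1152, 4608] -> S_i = 18*4^i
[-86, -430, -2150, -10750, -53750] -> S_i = -86*5^i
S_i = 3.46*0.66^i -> [3.46, 2.28, 1.51, 0.99, 0.66]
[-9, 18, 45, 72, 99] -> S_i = -9 + 27*i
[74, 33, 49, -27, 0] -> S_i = Random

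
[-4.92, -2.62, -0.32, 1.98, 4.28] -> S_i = -4.92 + 2.30*i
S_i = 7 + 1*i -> [7, 8, 9, 10, 11]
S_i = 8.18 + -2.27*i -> [8.18, 5.91, 3.64, 1.37, -0.9]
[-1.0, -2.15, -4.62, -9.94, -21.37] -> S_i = -1.00*2.15^i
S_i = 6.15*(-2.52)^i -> [6.15, -15.5, 39.05, -98.42, 248.01]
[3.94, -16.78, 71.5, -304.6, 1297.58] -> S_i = 3.94*(-4.26)^i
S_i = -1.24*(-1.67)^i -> [-1.24, 2.07, -3.46, 5.78, -9.64]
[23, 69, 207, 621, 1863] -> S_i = 23*3^i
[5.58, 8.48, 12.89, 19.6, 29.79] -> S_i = 5.58*1.52^i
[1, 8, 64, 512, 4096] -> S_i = 1*8^i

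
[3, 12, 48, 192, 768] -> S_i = 3*4^i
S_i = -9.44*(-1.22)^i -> [-9.44, 11.52, -14.05, 17.14, -20.91]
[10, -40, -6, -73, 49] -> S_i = Random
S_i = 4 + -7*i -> [4, -3, -10, -17, -24]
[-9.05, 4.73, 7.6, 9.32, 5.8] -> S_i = Random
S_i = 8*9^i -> [8, 72, 648, 5832, 52488]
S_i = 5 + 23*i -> [5, 28, 51, 74, 97]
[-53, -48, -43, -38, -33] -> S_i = -53 + 5*i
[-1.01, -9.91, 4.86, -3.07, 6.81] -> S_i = Random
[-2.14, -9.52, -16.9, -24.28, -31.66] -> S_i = -2.14 + -7.38*i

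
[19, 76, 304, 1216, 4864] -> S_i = 19*4^i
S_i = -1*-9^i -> [-1, 9, -81, 729, -6561]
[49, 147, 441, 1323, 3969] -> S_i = 49*3^i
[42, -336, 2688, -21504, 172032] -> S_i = 42*-8^i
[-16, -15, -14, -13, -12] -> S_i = -16 + 1*i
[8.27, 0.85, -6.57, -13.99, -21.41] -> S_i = 8.27 + -7.42*i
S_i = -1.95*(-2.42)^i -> [-1.95, 4.72, -11.42, 27.64, -66.88]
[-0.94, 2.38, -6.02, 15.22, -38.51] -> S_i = -0.94*(-2.53)^i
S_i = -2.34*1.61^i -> [-2.34, -3.77, -6.07, -9.77, -15.72]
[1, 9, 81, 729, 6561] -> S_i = 1*9^i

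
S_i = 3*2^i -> [3, 6, 12, 24, 48]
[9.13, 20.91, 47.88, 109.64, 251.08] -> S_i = 9.13*2.29^i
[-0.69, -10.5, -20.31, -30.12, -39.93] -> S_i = -0.69 + -9.81*i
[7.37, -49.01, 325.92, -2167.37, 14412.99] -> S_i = 7.37*(-6.65)^i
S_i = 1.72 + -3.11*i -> [1.72, -1.39, -4.5, -7.61, -10.72]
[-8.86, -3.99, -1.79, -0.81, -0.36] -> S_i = -8.86*0.45^i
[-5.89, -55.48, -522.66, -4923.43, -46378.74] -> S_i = -5.89*9.42^i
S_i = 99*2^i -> [99, 198, 396, 792, 1584]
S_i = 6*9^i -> [6, 54, 486, 4374, 39366]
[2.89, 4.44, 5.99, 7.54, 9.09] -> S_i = 2.89 + 1.55*i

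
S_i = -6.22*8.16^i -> [-6.22, -50.76, -414.16, -3379.57, -27577.25]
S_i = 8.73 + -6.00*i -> [8.73, 2.73, -3.27, -9.27, -15.27]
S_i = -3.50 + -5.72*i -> [-3.5, -9.22, -14.94, -20.66, -26.38]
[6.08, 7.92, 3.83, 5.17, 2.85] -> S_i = Random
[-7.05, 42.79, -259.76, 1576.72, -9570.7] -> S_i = -7.05*(-6.07)^i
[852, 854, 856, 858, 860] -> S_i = 852 + 2*i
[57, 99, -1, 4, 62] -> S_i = Random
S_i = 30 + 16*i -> [30, 46, 62, 78, 94]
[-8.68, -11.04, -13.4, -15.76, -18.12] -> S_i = -8.68 + -2.36*i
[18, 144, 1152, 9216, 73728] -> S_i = 18*8^i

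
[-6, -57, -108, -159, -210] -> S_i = -6 + -51*i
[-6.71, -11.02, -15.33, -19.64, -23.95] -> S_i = -6.71 + -4.31*i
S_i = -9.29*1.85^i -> [-9.29, -17.19, -31.8, -58.82, -108.82]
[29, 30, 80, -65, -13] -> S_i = Random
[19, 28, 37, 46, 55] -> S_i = 19 + 9*i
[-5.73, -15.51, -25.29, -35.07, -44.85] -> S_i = -5.73 + -9.78*i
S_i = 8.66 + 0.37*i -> [8.66, 9.03, 9.4, 9.77, 10.14]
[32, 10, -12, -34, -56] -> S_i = 32 + -22*i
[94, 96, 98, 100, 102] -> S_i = 94 + 2*i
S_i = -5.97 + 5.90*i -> [-5.97, -0.07, 5.83, 11.73, 17.63]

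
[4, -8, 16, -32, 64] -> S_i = 4*-2^i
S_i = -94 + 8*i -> [-94, -86, -78, -70, -62]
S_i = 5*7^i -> [5, 35, 245, 1715, 12005]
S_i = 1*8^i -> [1, 8, 64, 512, 4096]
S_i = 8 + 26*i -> [8, 34, 60, 86, 112]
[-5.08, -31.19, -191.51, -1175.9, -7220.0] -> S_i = -5.08*6.14^i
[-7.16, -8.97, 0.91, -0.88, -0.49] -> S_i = Random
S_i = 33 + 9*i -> [33, 42, 51, 60, 69]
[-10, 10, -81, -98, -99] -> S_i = Random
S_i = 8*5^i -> [8, 40, 200, 1000, 5000]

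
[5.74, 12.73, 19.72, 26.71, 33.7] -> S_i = 5.74 + 6.99*i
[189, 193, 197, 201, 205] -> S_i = 189 + 4*i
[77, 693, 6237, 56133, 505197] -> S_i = 77*9^i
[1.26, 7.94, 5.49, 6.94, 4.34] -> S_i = Random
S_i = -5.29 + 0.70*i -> [-5.29, -4.59, -3.89, -3.19, -2.49]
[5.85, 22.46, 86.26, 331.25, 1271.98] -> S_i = 5.85*3.84^i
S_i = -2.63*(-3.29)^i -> [-2.63, 8.65, -28.47, 93.66, -308.13]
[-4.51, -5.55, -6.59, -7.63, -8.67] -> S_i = -4.51 + -1.04*i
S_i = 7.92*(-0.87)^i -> [7.92, -6.89, 5.99, -5.22, 4.54]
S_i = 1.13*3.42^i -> [1.13, 3.86, 13.22, 45.2, 154.59]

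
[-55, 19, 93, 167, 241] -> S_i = -55 + 74*i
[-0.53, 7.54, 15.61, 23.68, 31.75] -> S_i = -0.53 + 8.07*i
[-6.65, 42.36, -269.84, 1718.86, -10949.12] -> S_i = -6.65*(-6.37)^i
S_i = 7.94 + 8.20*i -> [7.94, 16.14, 24.34, 32.54, 40.74]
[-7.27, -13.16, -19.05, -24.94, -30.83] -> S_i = -7.27 + -5.89*i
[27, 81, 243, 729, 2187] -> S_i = 27*3^i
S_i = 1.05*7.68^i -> [1.05, 8.06, 61.93, 475.63, 3652.87]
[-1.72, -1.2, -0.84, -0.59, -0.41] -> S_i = -1.72*0.70^i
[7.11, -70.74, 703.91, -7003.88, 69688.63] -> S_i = 7.11*(-9.95)^i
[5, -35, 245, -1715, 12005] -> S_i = 5*-7^i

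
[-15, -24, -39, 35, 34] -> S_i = Random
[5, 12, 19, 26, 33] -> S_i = 5 + 7*i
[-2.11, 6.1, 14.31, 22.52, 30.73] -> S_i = -2.11 + 8.21*i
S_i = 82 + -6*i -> [82, 76, 70, 64, 58]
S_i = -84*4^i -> [-84, -336, -1344, -5376, -21504]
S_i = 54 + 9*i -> [54, 63, 72, 81, 90]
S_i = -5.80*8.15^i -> [-5.8, -47.27, -385.25, -3139.79, -25589.3]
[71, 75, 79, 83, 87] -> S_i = 71 + 4*i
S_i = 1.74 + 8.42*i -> [1.74, 10.16, 18.58, 27.0, 35.42]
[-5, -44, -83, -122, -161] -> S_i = -5 + -39*i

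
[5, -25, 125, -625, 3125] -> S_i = 5*-5^i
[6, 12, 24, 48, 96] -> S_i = 6*2^i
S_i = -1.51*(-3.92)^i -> [-1.51, 5.92, -23.2, 90.96, -356.55]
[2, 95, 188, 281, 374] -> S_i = 2 + 93*i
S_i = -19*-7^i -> [-19, 133, -931, 6517, -45619]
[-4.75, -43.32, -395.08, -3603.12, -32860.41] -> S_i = -4.75*9.12^i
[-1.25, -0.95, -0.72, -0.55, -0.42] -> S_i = -1.25*0.76^i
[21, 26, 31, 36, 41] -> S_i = 21 + 5*i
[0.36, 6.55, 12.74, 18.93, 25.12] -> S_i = 0.36 + 6.19*i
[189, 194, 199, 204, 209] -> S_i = 189 + 5*i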